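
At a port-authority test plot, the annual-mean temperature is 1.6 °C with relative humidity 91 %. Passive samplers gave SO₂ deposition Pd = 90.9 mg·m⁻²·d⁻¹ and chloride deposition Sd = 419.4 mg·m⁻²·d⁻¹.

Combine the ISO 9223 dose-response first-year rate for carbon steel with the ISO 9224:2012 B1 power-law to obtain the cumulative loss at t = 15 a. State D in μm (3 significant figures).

D(15) = 515 μm

carbon steel: T≤10 °C ⇒ hinge +0.150·(1.6−10) = -1.2600
  SO₂ term: 1.77·90.9^0.52·exp(0.02·91-1.2600) = 32.33
  Cl⁻ term: 0.102·419.4^0.62·exp(0.033·91+0.04·1.6) = 92.6
  sum: 32.33 + 92.6 → r_corr = 124.9 μm/a
Power-law: D(15) = r_corr · 15^0.523
  D(15) = 124.9 × 15^0.523 = 124.9 × 4.122 = 515 μm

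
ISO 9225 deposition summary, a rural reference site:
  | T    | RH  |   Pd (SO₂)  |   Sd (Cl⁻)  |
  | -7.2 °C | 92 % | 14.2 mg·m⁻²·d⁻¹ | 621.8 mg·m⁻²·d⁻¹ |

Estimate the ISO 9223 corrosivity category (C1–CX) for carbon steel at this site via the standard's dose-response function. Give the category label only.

C5

carbon steel: f(T) = +0.150·(T−10) [T≤10 °C] = -2.5800
  sulphur-dioxide contribution → 3.356 μm/a
  chloride contribution → 85.92 μm/a
  total first-year rate 89.28 μm/a
Category bounds: 80…200 μm/a bracket r_corr ⇒ C5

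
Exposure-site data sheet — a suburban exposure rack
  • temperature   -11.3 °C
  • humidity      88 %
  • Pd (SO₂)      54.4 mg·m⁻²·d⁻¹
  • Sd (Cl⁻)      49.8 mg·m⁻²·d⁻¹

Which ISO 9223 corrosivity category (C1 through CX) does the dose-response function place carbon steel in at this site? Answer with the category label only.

C2

carbon steel: temperature factor f = +0.150·(-21.3) = -3.1950
  sulphur-dioxide contribution → 3.367 μm/a
  chloride contribution → 13.36 μm/a
  ⇒ r_corr(carbon steel) = 16.73 μm/a
Category bounds: 1.3…25 μm/a bracket r_corr ⇒ C2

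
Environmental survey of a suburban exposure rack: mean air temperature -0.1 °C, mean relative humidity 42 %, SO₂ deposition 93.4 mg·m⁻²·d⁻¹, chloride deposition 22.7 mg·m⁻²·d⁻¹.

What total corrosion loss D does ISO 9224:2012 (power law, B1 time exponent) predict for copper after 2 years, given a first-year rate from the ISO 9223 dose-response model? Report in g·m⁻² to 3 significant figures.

D(2) = 2.35 g·m⁻²

copper: f(T) = +0.126·(T−10) [T≤10 °C] = -1.2726
  SO₂ term: 0.0053·93.4^0.26·exp(0.059·42-1.2726) = 0.05755
  Cl⁻ term: 0.01025·22.7^0.27·exp(0.036·42+0.049·-0.1) = 0.1075
  r_corr = 0.05755 + 0.1075 = 0.165 μm/a
ISO 9224: D(t) = r_corr · t^b with b = 0.667 (copper, B1)
  D(2) = 0.165 × 2^0.667 = 0.165 × 1.588 = 0.2621 μm
  Mass loss = 0.2621 μm × 8.96 g/cm³ = 2.348 g·m⁻²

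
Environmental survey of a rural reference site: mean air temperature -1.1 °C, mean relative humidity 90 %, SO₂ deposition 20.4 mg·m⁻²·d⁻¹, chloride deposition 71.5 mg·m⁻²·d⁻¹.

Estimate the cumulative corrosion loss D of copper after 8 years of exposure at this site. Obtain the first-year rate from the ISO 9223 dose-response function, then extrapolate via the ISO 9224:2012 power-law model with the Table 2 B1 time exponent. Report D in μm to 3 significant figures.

D(8) = 5.47 μm

copper: temperature factor f = +0.126·(-11.1) = -1.3986
  Pd branch = 0.0053·Pd^0.26·e^(0.059·RH+f) = 0.5801 μm/a
  Sd branch = 0.01025·Sd^0.27·e^(0.036·RH+0.049·T) = 0.7854 μm/a
  sum: 0.5801 + 0.7854 → r_corr = 1.365 μm/a
ISO 9224: D(t) = r_corr · t^b with b = 0.667 (copper, B1)
  D(8) = 1.365 × 8^0.667 = 1.365 × 4.003 = 5.466 μm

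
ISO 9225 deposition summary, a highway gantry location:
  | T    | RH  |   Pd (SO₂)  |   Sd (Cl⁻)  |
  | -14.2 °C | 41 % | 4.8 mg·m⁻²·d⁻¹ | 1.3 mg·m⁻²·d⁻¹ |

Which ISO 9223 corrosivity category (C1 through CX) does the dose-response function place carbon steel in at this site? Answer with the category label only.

C1

carbon steel: temperature factor f = +0.150·(-24.2) = -3.6300
  SO₂ term: 1.77·4.8^0.52·exp(0.02·41-3.6300) = 0.2409
  Cl⁻ term: 0.102·1.3^0.62·exp(0.033·41+0.04·-14.2) = 0.2631
  r_corr = 0.2409 + 0.2631 = 0.504 μm/a
0.504 μm/a falls in (0, 1.3] for carbon steel → category C1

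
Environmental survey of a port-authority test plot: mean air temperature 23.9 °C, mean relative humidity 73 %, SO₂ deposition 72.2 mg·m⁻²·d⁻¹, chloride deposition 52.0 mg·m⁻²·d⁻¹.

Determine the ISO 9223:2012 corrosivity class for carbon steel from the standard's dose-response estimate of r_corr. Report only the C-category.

carbon steel: temperature factor f = -0.054·(13.9) = -0.7506
  sulphur-dioxide contribution → 33.3 μm/a
  chloride contribution → 34.19 μm/a
  total first-year rate 67.5 μm/a
Category bounds: 50…80 μm/a bracket r_corr ⇒ C4

C4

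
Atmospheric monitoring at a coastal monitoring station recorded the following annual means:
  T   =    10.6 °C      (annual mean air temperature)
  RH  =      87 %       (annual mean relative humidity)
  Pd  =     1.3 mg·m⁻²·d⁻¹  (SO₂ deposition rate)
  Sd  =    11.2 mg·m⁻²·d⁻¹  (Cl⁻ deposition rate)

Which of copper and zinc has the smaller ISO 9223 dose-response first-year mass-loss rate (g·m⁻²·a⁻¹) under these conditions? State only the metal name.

zinc

copper: T>10 °C ⇒ hinge -0.080·(10.6−10) = -0.0480
  Pd branch = 0.0053·Pd^0.26·e^(0.059·RH+f) = 0.9168 μm/a
  Sd branch = 0.01025·Sd^0.27·e^(0.036·RH+0.049·T) = 0.7582 μm/a
  r_corr = 0.9168 + 0.7582 = 1.675 μm/a
  mass loss = 1.675 μm/a × 8.96 g/cm³ = 15.01 g·m⁻²·a⁻¹
zinc: f(T) = -0.071·(T−10) [T>10 °C] = -0.0426
  Pd branch = 0.0129·Pd^0.44·e^(0.046·RH+f) = 0.759 μm/a
  Cl⁻ term: 0.0175·11.2^0.57·exp(0.008·87+0.085·10.6) = 0.3425
  sum: 0.759 + 0.3425 → r_corr = 1.102 μm/a
  mass loss = 1.102 μm/a × 7.14 g/cm³ = 7.865 g·m⁻²·a⁻¹
Ordering by g·m⁻²·a⁻¹: copper (15) > zinc (7.87)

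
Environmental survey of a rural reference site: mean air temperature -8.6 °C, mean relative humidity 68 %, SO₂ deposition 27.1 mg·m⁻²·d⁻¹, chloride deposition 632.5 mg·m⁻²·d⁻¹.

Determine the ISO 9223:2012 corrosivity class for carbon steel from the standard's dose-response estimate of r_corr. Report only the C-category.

carbon steel: f(T) = +0.150·(T−10) [T≤10 °C] = -2.7900
  SO₂ term: 1.77·27.1^0.52·exp(0.02·68-2.7900) = 2.355
  Cl⁻ term: 0.102·632.5^0.62·exp(0.033·68+0.04·-8.6) = 37.19
  sum: 2.355 + 37.19 → r_corr = 39.54 μm/a
39.5 μm/a falls in (25, 50] for carbon steel → category C3

C3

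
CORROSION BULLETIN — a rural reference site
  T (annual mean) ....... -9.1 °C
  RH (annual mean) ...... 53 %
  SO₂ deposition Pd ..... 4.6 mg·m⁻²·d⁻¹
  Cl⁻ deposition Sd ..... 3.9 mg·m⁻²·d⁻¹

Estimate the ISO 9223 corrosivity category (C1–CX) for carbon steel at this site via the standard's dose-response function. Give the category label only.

C2

carbon steel: temperature factor f = +0.150·(-19.1) = -2.8650
  SO₂ term: 1.77·4.6^0.52·exp(0.02·53-2.8650) = 0.6437
  Cl⁻ term: 0.102·3.9^0.62·exp(0.033·53+0.04·-9.1) = 0.9475
  sum: 0.6437 + 0.9475 → r_corr = 1.591 μm/a
Category bounds: 1.3…25 μm/a bracket r_corr ⇒ C2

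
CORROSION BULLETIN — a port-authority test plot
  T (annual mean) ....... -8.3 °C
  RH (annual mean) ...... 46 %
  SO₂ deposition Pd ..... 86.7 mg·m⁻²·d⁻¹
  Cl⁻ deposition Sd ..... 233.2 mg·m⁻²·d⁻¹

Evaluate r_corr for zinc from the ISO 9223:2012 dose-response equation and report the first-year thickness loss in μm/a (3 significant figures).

r_corr = 0.660 μm/a

zinc: T≤10 °C ⇒ hinge +0.038·(-8.3−10) = -0.6954
  Pd branch = 0.0129·Pd^0.44·e^(0.046·RH+f) = 0.3804 μm/a
  Cl⁻ term: 0.0175·233.2^0.57·exp(0.008·46+0.085·-8.3) = 0.2793
  r_corr = 0.3804 + 0.2793 = 0.6597 μm/a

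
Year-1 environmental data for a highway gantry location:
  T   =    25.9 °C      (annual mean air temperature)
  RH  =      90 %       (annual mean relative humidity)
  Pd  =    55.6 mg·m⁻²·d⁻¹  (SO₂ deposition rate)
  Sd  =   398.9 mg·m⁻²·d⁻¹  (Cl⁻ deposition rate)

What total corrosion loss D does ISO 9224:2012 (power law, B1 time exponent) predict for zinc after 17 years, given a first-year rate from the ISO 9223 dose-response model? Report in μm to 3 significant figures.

D(17) = 114 μm

zinc: f(T) = -0.071·(T−10) [T>10 °C] = -1.1289
  sulphur-dioxide contribution → 1.535 μm/a
  chloride contribution → 9.87 μm/a
  ⇒ r_corr(zinc) = 11.41 μm/a
Power-law: D(17) = r_corr · 17^0.813
  D(17) = 11.41 × 17^0.813 = 11.41 × 10.01 = 114.1 μm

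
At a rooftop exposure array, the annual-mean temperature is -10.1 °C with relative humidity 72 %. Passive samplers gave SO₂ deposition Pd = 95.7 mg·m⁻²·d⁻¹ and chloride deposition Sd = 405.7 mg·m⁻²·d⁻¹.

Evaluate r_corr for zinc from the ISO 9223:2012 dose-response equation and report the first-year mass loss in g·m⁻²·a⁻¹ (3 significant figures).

zinc: f(T) = +0.038·(T−10) [T≤10 °C] = -0.7638
  Pd branch = 0.0129·Pd^0.44·e^(0.046·RH+f) = 1.227 μm/a
  Sd branch = 0.0175·Sd^0.57·e^(0.008·RH+0.085·T) = 0.4046 μm/a
  r_corr = 1.227 + 0.4046 = 1.632 μm/a
Convert to mass loss: 1.632 μm/a × 7.14 g/cm³ = 11.65 g·m⁻²·a⁻¹

r_corr = 11.6 g·m⁻²·a⁻¹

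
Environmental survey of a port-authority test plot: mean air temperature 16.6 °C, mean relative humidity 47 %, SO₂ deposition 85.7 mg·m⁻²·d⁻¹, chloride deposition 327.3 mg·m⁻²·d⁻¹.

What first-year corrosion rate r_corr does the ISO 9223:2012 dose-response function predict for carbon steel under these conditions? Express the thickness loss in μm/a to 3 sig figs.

carbon steel: T>10 °C ⇒ hinge -0.054·(16.6−10) = -0.3564
  SO₂ term: 1.77·85.7^0.52·exp(0.02·47-0.3564) = 32.11
  Sd branch = 0.102·Sd^0.62·e^(0.033·RH+0.04·T) = 33.87 μm/a
  r_corr = 32.11 + 33.87 = 65.98 μm/a

r_corr = 66.0 μm/a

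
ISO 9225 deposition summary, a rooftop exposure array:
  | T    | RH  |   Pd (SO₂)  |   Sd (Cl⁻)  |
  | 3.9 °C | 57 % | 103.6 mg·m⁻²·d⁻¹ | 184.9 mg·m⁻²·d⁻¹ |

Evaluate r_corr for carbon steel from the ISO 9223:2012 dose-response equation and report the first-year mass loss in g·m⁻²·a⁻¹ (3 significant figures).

carbon steel: f(T) = +0.150·(T−10) [T≤10 °C] = -0.9150
  sulphur-dioxide contribution → 24.76 μm/a
  chloride contribution → 19.9 μm/a
  total first-year rate 44.65 μm/a
Convert to mass loss: 44.65 μm/a × 7.85 g/cm³ = 350.5 g·m⁻²·a⁻¹

r_corr = 351 g·m⁻²·a⁻¹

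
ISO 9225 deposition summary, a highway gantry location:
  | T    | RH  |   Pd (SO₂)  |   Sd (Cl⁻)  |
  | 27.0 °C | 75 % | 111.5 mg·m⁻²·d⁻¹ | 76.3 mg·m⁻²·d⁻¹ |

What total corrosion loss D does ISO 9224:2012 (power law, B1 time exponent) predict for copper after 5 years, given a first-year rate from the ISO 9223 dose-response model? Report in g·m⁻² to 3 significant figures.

copper: T>10 °C ⇒ hinge -0.080·(27.0−10) = -1.3600
  SO₂ term: 0.0053·111.5^0.26·exp(0.059·75-1.3600) = 0.387
  Cl⁻ term: 0.01025·76.3^0.27·exp(0.036·75+0.049·27.0) = 1.846
  sum: 0.387 + 1.846 → r_corr = 2.233 μm/a
ISO 9224: D(t) = r_corr · t^b with b = 0.667 (copper, B1)
  D(5) = 2.233 × 5^0.667 = 2.233 × 2.926 = 6.532 μm
  Mass loss = 6.532 μm × 8.96 g/cm³ = 58.53 g·m⁻²

D(5) = 58.5 g·m⁻²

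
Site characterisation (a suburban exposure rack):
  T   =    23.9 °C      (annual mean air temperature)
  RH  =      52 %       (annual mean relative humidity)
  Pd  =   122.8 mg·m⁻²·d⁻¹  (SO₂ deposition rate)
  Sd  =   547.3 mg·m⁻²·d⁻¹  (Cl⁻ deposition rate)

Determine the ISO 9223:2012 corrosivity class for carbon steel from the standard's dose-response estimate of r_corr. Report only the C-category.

C5

carbon steel: T>10 °C ⇒ hinge -0.054·(23.9−10) = -0.7506
  sulphur-dioxide contribution → 28.84 μm/a
  chloride contribution → 73.58 μm/a
  ⇒ r_corr(carbon steel) = 102.4 μm/a
102 μm/a falls in (80, 200] for carbon steel → category C5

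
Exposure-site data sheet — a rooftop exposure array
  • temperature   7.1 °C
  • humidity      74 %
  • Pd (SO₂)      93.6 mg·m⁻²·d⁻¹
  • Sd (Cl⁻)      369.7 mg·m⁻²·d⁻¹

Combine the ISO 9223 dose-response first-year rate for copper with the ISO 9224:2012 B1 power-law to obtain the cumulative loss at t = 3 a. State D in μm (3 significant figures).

copper: f(T) = +0.126·(T−10) [T≤10 °C] = -0.3654
  sulphur-dioxide contribution → 0.9424 μm/a
  chloride contribution → 1.028 μm/a
  total first-year rate 1.971 μm/a
ISO 9224: D(t) = r_corr · t^b with b = 0.667 (copper, B1)
  D(3) = 1.971 × 3^0.667 = 1.971 × 2.081 = 4.101 μm

D(3) = 4.10 μm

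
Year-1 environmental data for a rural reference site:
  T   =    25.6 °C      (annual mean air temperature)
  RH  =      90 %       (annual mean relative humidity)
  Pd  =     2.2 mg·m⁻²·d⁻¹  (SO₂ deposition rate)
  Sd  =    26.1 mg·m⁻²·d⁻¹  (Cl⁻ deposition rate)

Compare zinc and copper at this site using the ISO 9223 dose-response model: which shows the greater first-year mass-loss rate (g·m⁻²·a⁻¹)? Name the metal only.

copper

zinc: T>10 °C ⇒ hinge -0.071·(25.6−10) = -1.1076
  SO₂ term: 0.0129·2.2^0.44·exp(0.046·90-1.1076) = 0.3786
  Sd branch = 0.0175·Sd^0.57·e^(0.008·RH+0.085·T) = 2.033 μm/a
  r_corr = 0.3786 + 2.033 = 2.412 μm/a
  mass loss = 2.412 μm/a × 7.14 g/cm³ = 17.22 g·m⁻²·a⁻¹
copper: temperature factor f = -0.080·(15.6) = -1.2480
  Pd branch = 0.0053·Pd^0.26·e^(0.059·RH+f) = 0.3779 μm/a
  Sd branch = 0.01025·Sd^0.27·e^(0.036·RH+0.049·T) = 2.214 μm/a
  r_corr = 0.3779 + 2.214 = 2.592 μm/a
  mass loss = 2.592 μm/a × 8.96 g/cm³ = 23.22 g·m⁻²·a⁻¹
Ordering by g·m⁻²·a⁻¹: copper (23.2) > zinc (17.2)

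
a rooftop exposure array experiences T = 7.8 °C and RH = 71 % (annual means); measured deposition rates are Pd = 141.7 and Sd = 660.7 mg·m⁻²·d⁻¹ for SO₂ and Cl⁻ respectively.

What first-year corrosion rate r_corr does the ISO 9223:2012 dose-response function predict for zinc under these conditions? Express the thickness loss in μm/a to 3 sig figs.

zinc: f(T) = +0.038·(T−10) [T≤10 °C] = -0.0836
  SO₂ term: 0.0129·141.7^0.44·exp(0.046·71-0.0836) = 2.75
  Sd branch = 0.0175·Sd^0.57·e^(0.008·RH+0.085·T) = 2.427 μm/a
  r_corr = 2.75 + 2.427 = 5.177 μm/a

r_corr = 5.18 μm/a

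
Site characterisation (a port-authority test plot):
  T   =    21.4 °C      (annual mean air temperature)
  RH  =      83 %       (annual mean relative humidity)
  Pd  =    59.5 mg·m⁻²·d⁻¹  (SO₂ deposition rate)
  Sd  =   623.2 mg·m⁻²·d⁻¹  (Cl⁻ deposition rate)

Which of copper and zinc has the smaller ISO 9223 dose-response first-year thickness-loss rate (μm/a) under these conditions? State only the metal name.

copper

copper: T>10 °C ⇒ hinge -0.080·(21.4−10) = -0.9120
  SO₂ term: 0.0053·59.5^0.26·exp(0.059·83-0.9120) = 0.8247
  Sd branch = 0.01025·Sd^0.27·e^(0.036·RH+0.049·T) = 3.299 μm/a
  sum: 0.8247 + 3.299 → r_corr = 4.123 μm/a
zinc: f(T) = -0.071·(T−10) [T>10 °C] = -0.8094
  Pd branch = 0.0129·Pd^0.44·e^(0.046·RH+f) = 1.578 μm/a
  Cl⁻ term: 0.0175·623.2^0.57·exp(0.008·83+0.085·21.4) = 8.21
  sum: 1.578 + 8.21 → r_corr = 9.787 μm/a
Ordering by μm/a: zinc (9.79) > copper (4.12)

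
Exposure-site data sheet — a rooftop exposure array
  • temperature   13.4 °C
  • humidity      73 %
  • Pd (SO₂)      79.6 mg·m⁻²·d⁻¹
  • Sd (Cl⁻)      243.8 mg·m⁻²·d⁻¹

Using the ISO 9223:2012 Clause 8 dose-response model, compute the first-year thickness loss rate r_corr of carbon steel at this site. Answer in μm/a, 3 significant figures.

r_corr = 120 μm/a

carbon steel: T>10 °C ⇒ hinge -0.054·(13.4−10) = -0.1836
  sulphur-dioxide contribution → 61.77 μm/a
  chloride contribution → 58.55 μm/a
  ⇒ r_corr(carbon steel) = 120.3 μm/a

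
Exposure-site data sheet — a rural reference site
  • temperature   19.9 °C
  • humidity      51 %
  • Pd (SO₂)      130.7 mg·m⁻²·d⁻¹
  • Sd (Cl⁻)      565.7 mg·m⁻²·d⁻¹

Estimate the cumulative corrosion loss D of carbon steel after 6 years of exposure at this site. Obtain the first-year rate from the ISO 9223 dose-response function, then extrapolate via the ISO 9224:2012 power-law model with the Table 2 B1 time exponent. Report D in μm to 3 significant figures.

carbon steel: f(T) = -0.054·(T−10) [T>10 °C] = -0.5346
  sulphur-dioxide contribution → 36.24 μm/a
  chloride contribution → 61.92 μm/a
  total first-year rate 98.16 μm/a
Power-law: D(6) = r_corr · 6^0.523
  D(6) = 98.16 × 6^0.523 = 98.16 × 2.553 = 250.6 μm

D(6) = 251 μm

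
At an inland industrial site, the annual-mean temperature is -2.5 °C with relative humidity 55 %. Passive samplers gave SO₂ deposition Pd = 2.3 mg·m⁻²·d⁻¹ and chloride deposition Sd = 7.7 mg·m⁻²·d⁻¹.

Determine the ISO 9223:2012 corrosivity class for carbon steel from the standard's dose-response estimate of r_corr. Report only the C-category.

carbon steel: T≤10 °C ⇒ hinge +0.150·(-2.5−10) = -1.8750
  SO₂ term: 1.77·2.3^0.52·exp(0.02·55-1.8750) = 1.257
  Cl⁻ term: 0.102·7.7^0.62·exp(0.033·55+0.04·-2.5) = 2.009
  r_corr = 1.257 + 2.009 = 3.267 μm/a
3.27 μm/a falls in (1.3, 25] for carbon steel → category C2

C2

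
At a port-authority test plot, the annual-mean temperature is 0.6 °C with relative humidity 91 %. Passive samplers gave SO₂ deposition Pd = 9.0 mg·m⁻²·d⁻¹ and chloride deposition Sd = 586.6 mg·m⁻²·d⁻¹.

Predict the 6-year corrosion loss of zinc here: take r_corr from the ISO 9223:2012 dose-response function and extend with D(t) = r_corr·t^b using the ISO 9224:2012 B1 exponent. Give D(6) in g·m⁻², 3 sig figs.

zinc: f(T) = +0.038·(T−10) [T≤10 °C] = -0.3572
  Pd branch = 0.0129·Pd^0.44·e^(0.046·RH+f) = 1.561 μm/a
  Cl⁻ term: 0.0175·586.6^0.57·exp(0.008·91+0.085·0.6) = 1.443
  r_corr = 1.561 + 1.443 = 3.004 μm/a
Long-term exponent b (ISO 9224 Table 2, B1) = 0.813
  D(6) = 3.004 × 6^0.813 = 3.004 × 4.292 = 12.89 μm
  Mass loss = 12.89 μm × 7.14 g/cm³ = 92.04 g·m⁻²

D(6) = 92.0 g·m⁻²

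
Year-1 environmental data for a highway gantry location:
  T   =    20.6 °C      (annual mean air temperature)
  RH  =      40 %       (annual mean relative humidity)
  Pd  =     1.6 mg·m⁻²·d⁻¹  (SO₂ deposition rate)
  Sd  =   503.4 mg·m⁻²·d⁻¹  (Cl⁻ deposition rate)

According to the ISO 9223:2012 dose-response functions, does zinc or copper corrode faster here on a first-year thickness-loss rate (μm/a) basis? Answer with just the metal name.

zinc: temperature factor f = -0.071·(10.6) = -0.7526
  SO₂ term: 0.0129·1.6^0.44·exp(0.046·40-0.7526) = 0.04706
  Cl⁻ term: 0.0175·503.4^0.57·exp(0.008·40+0.085·20.6) = 4.815
  sum: 0.04706 + 4.815 → r_corr = 4.862 μm/a
copper: f(T) = -0.080·(T−10) [T>10 °C] = -0.8480
  Pd branch = 0.0053·Pd^0.26·e^(0.059·RH+f) = 0.02716 μm/a
  Cl⁻ term: 0.01025·503.4^0.27·exp(0.036·40+0.049·20.6) = 0.6368
  r_corr = 0.02716 + 0.6368 = 0.664 μm/a
Ordering by μm/a: zinc (4.86) > copper (0.664)

zinc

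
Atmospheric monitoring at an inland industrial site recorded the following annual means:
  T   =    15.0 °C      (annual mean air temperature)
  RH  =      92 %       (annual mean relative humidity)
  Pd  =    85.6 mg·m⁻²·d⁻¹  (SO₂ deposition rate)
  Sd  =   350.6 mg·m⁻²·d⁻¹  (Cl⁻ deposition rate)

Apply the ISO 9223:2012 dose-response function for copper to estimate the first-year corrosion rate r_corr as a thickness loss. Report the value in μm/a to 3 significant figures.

copper: T>10 °C ⇒ hinge -0.080·(15.0−10) = -0.4000
  Pd branch = 0.0053·Pd^0.26·e^(0.059·RH+f) = 2.572 μm/a
  Cl⁻ term: 0.01025·350.6^0.27·exp(0.036·92+0.049·15.0) = 2.854
  r_corr = 2.572 + 2.854 = 5.426 μm/a

r_corr = 5.43 μm/a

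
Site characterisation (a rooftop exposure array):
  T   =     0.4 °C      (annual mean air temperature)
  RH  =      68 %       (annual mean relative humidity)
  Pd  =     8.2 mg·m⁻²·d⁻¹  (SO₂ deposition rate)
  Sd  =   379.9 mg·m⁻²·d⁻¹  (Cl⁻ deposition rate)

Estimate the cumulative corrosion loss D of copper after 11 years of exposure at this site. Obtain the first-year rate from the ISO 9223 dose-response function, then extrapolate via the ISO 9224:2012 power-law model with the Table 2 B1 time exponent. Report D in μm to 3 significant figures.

copper: f(T) = +0.126·(T−10) [T≤10 °C] = -1.2096
  Pd branch = 0.0053·Pd^0.26·e^(0.059·RH+f) = 0.151 μm/a
  Cl⁻ term: 0.01025·379.9^0.27·exp(0.036·68+0.049·0.4) = 0.601
  r_corr = 0.151 + 0.601 = 0.752 μm/a
ISO 9224: D(t) = r_corr · t^b with b = 0.667 (copper, B1)
  D(11) = 0.752 × 11^0.667 = 0.752 × 4.95 = 3.723 μm

D(11) = 3.72 μm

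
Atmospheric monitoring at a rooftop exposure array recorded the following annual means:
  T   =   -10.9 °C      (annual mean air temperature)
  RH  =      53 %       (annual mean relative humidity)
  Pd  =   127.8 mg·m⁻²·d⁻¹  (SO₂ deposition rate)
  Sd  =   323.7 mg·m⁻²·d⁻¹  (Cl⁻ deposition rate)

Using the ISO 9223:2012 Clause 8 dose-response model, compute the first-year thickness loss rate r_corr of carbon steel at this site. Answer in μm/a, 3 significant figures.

r_corr = 16.4 μm/a

carbon steel: temperature factor f = +0.150·(-20.9) = -3.1350
  Pd branch = 1.77·Pd^0.52·e^(0.02·RH+f) = 2.768 μm/a
  Sd branch = 0.102·Sd^0.62·e^(0.033·RH+0.04·T) = 13.65 μm/a
  sum: 2.768 + 13.65 → r_corr = 16.42 μm/a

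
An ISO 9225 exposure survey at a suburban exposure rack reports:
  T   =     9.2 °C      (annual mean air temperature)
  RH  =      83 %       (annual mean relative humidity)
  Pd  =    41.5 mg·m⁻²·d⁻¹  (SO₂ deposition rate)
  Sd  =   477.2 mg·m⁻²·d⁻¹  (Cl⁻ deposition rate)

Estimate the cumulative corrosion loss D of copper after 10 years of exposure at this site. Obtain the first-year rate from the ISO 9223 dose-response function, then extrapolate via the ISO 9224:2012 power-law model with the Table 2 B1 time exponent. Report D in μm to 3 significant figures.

D(10) = 15.7 μm

copper: f(T) = +0.126·(T−10) [T≤10 °C] = -0.1008
  sulphur-dioxide contribution → 1.69 μm/a
  chloride contribution → 1.688 μm/a
  ⇒ r_corr(copper) = 3.378 μm/a
ISO 9224: D(t) = r_corr · t^b with b = 0.667 (copper, B1)
  D(10) = 3.378 × 10^0.667 = 3.378 × 4.645 = 15.69 μm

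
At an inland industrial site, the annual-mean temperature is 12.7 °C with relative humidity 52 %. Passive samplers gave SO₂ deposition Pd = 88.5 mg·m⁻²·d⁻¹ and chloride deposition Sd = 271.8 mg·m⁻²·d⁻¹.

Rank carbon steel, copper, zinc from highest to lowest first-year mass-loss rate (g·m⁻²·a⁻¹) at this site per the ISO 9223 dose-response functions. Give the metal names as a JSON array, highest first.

carbon steel: temperature factor f = -0.054·(2.7) = -0.1458
  SO₂ term: 1.77·88.5^0.52·exp(0.02·52-0.1458) = 44.54
  Sd branch = 0.102·Sd^0.62·e^(0.033·RH+0.04·T) = 30.46 μm/a
  r_corr = 44.54 + 30.46 = 75 μm/a
  mass loss = 75 μm/a × 7.85 g/cm³ = 588.7 g·m⁻²·a⁻¹
copper: temperature factor f = -0.080·(2.7) = -0.2160
  Pd branch = 0.0053·Pd^0.26·e^(0.059·RH+f) = 0.2945 μm/a
  Cl⁻ term: 0.01025·271.8^0.27·exp(0.036·52+0.049·12.7) = 0.5639
  sum: 0.2945 + 0.5639 → r_corr = 0.8584 μm/a
  mass loss = 0.8584 μm/a × 8.96 g/cm³ = 7.692 g·m⁻²·a⁻¹
zinc: temperature factor f = -0.071·(2.7) = -0.1917
  SO₂ term: 0.0129·88.5^0.44·exp(0.046·52-0.1917) = 0.8372
  Sd branch = 0.0175·Sd^0.57·e^(0.008·RH+0.085·T) = 1.906 μm/a
  r_corr = 0.8372 + 1.906 = 2.743 μm/a
  mass loss = 2.743 μm/a × 7.14 g/cm³ = 19.58 g·m⁻²·a⁻¹
Ordering by g·m⁻²·a⁻¹: carbon steel (589) > zinc (19.6) > copper (7.69)

["carbon steel", "zinc", "copper"]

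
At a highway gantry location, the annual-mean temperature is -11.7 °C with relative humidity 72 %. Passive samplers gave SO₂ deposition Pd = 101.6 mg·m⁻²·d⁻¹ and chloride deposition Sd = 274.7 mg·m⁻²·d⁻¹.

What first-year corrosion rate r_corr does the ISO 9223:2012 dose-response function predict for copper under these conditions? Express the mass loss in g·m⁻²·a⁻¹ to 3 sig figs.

r_corr = 3.87 g·m⁻²·a⁻¹

copper: f(T) = +0.126·(T−10) [T≤10 °C] = -2.7342
  sulphur-dioxide contribution → 0.08008 μm/a
  chloride contribution → 0.3515 μm/a
  ⇒ r_corr(copper) = 0.4316 μm/a
Convert to mass loss: 0.4316 μm/a × 8.96 g/cm³ = 3.867 g·m⁻²·a⁻¹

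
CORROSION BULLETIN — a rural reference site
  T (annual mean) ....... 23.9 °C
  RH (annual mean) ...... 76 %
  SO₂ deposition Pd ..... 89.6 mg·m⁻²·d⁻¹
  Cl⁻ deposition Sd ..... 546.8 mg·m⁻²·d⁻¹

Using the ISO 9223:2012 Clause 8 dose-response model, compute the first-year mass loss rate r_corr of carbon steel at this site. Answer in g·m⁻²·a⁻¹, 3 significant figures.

carbon steel: temperature factor f = -0.054·(13.9) = -0.7506
  sulphur-dioxide contribution → 39.57 μm/a
  chloride contribution → 162.3 μm/a
  total first-year rate 201.9 μm/a
Convert to mass loss: 201.9 μm/a × 7.85 g/cm³ = 1585 g·m⁻²·a⁻¹

r_corr = 1.59e+03 g·m⁻²·a⁻¹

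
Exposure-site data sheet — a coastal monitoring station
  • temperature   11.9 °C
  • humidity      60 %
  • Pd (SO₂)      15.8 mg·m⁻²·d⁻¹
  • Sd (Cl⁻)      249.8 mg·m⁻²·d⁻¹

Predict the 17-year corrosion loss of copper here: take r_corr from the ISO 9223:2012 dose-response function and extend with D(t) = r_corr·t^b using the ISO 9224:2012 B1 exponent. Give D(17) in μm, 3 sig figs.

D(17) = 6.81 μm

copper: temperature factor f = -0.080·(1.9) = -0.1520
  Pd branch = 0.0053·Pd^0.26·e^(0.059·RH+f) = 0.3216 μm/a
  Sd branch = 0.01025·Sd^0.27·e^(0.036·RH+0.049·T) = 0.7069 μm/a
  sum: 0.3216 + 0.7069 → r_corr = 1.029 μm/a
Long-term exponent b (ISO 9224 Table 2, B1) = 0.667
  D(17) = 1.029 × 17^0.667 = 1.029 × 6.618 = 6.807 μm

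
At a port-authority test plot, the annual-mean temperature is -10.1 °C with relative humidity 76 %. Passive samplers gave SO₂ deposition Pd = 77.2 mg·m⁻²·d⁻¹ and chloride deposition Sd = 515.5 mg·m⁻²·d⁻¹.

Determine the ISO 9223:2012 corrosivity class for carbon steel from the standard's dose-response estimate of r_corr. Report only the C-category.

C3

carbon steel: temperature factor f = +0.150·(-20.1) = -3.0150
  SO₂ term: 1.77·77.2^0.52·exp(0.02·76-3.0150) = 3.804
  Cl⁻ term: 0.102·515.5^0.62·exp(0.033·76+0.04·-10.1) = 40.17
  r_corr = 3.804 + 40.17 = 43.98 μm/a
Category bounds: 25…50 μm/a bracket r_corr ⇒ C3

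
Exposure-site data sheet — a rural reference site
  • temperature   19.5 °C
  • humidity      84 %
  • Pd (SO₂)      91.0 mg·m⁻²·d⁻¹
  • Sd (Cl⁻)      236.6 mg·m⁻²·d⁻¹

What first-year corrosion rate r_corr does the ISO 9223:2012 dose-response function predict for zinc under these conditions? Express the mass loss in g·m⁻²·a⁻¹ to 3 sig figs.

r_corr = 45.2 g·m⁻²·a⁻¹

zinc: f(T) = -0.071·(T−10) [T>10 °C] = -0.6745
  Pd branch = 0.0129·Pd^0.44·e^(0.046·RH+f) = 2.279 μm/a
  Cl⁻ term: 0.0175·236.6^0.57·exp(0.008·84+0.085·19.5) = 4.054
  sum: 2.279 + 4.054 → r_corr = 6.333 μm/a
Convert to mass loss: 6.333 μm/a × 7.14 g/cm³ = 45.22 g·m⁻²·a⁻¹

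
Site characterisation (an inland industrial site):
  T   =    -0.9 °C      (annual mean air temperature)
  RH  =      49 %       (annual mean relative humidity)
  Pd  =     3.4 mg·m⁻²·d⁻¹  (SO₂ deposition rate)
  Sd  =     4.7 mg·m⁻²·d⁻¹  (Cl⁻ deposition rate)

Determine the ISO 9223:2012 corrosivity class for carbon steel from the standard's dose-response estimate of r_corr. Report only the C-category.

C2

carbon steel: T≤10 °C ⇒ hinge +0.150·(-0.9−10) = -1.6350
  Pd branch = 1.77·Pd^0.52·e^(0.02·RH+f) = 1.737 μm/a
  Sd branch = 0.102·Sd^0.62·e^(0.033·RH+0.04·T) = 1.294 μm/a
  sum: 1.737 + 1.294 → r_corr = 3.031 μm/a
3.03 μm/a falls in (1.3, 25] for carbon steel → category C2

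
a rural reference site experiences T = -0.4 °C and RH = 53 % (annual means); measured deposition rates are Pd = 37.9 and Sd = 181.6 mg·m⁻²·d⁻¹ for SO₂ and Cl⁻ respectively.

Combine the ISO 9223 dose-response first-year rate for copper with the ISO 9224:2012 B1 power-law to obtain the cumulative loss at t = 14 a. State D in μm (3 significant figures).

D(14) = 2.09 μm

copper: T≤10 °C ⇒ hinge +0.126·(-0.4−10) = -1.3104
  sulphur-dioxide contribution → 0.08388 μm/a
  chloride contribution → 0.2759 μm/a
  ⇒ r_corr(copper) = 0.3598 μm/a
Power-law: D(14) = r_corr · 14^0.667
  D(14) = 0.3598 × 14^0.667 = 0.3598 × 5.814 = 2.092 μm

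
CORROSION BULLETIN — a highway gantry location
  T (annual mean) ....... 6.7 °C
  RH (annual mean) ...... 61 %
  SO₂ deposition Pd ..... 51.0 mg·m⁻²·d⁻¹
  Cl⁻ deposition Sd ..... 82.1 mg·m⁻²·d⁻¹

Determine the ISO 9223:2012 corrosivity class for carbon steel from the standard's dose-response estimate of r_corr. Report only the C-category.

carbon steel: f(T) = +0.150·(T−10) [T≤10 °C] = -0.4950
  Pd branch = 1.77·Pd^0.52·e^(0.02·RH+f) = 28.23 μm/a
  Cl⁻ term: 0.102·82.1^0.62·exp(0.033·61+0.04·6.7) = 15.35
  sum: 28.23 + 15.35 → r_corr = 43.58 μm/a
Category bounds: 25…50 μm/a bracket r_corr ⇒ C3

C3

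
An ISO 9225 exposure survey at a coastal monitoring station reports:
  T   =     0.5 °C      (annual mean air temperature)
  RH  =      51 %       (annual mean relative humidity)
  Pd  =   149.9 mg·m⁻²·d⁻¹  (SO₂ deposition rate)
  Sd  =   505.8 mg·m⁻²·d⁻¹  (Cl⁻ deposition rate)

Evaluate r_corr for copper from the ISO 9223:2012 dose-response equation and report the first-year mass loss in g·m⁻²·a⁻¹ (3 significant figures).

copper: T≤10 °C ⇒ hinge +0.126·(0.5−10) = -1.1970
  SO₂ term: 0.0053·149.9^0.26·exp(0.059·51-1.1970) = 0.1194
  Cl⁻ term: 0.01025·505.8^0.27·exp(0.036·51+0.049·0.5) = 0.3538
  sum: 0.1194 + 0.3538 → r_corr = 0.4732 μm/a
Convert to mass loss: 0.4732 μm/a × 8.96 g/cm³ = 4.24 g·m⁻²·a⁻¹

r_corr = 4.24 g·m⁻²·a⁻¹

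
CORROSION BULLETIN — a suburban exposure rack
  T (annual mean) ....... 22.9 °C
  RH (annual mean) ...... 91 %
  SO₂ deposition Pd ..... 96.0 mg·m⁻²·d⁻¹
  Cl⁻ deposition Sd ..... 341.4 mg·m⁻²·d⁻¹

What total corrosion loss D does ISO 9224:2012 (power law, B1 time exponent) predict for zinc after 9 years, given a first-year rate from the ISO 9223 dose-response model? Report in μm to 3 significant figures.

D(9) = 57.2 μm

zinc: f(T) = -0.071·(T−10) [T>10 °C] = -0.9159
  Pd branch = 0.0129·Pd^0.44·e^(0.046·RH+f) = 2.529 μm/a
  Cl⁻ term: 0.0175·341.4^0.57·exp(0.008·91+0.085·22.9) = 7.055
  r_corr = 2.529 + 7.055 = 9.585 μm/a
ISO 9224: D(t) = r_corr · t^b with b = 0.813 (zinc, B1)
  D(9) = 9.585 × 9^0.813 = 9.585 × 5.968 = 57.2 μm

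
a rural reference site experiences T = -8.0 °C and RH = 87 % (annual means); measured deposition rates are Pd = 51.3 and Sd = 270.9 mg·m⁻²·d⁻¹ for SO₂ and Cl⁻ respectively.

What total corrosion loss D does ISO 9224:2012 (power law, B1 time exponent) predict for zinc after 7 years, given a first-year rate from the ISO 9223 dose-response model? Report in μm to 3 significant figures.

D(7) = 11.9 μm

zinc: temperature factor f = +0.038·(-18.0) = -0.6840
  Pd branch = 0.0129·Pd^0.44·e^(0.046·RH+f) = 2.014 μm/a
  Cl⁻ term: 0.0175·270.9^0.57·exp(0.008·87+0.085·-8.0) = 0.4332
  r_corr = 2.014 + 0.4332 = 2.447 μm/a
Power-law: D(7) = r_corr · 7^0.813
  D(7) = 2.447 × 7^0.813 = 2.447 × 4.865 = 11.9 μm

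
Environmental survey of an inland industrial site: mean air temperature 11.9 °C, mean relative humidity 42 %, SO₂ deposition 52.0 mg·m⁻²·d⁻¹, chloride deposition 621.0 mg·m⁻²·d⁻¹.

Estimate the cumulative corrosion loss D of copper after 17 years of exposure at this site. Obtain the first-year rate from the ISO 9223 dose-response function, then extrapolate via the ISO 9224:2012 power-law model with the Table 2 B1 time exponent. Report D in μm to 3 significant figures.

D(17) = 4.13 μm

copper: T>10 °C ⇒ hinge -0.080·(11.9−10) = -0.1520
  sulphur-dioxide contribution → 0.1516 μm/a
  chloride contribution → 0.4729 μm/a
  ⇒ r_corr(copper) = 0.6244 μm/a
Long-term exponent b (ISO 9224 Table 2, B1) = 0.667
  D(17) = 0.6244 × 17^0.667 = 0.6244 × 6.618 = 4.132 μm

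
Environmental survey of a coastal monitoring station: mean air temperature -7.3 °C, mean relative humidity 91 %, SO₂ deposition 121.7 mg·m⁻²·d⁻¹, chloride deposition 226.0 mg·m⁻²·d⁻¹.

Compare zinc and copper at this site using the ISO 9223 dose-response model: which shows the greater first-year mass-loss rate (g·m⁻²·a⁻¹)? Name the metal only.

zinc

zinc: T≤10 °C ⇒ hinge +0.038·(-7.3−10) = -0.6574
  Pd branch = 0.0129·Pd^0.44·e^(0.046·RH+f) = 3.636 μm/a
  Cl⁻ term: 0.0175·226.0^0.57·exp(0.008·91+0.085·-7.3) = 0.4281
  r_corr = 3.636 + 0.4281 = 4.064 μm/a
  mass loss = 4.064 μm/a × 7.14 g/cm³ = 29.01 g·m⁻²·a⁻¹
copper: T≤10 °C ⇒ hinge +0.126·(-7.3−10) = -2.1798
  SO₂ term: 0.0053·121.7^0.26·exp(0.059·91-2.1798) = 0.4482
  Sd branch = 0.01025·Sd^0.27·e^(0.036·RH+0.049·T) = 0.8199 μm/a
  sum: 0.4482 + 0.8199 → r_corr = 1.268 μm/a
  mass loss = 1.268 μm/a × 8.96 g/cm³ = 11.36 g·m⁻²·a⁻¹
Ordering by g·m⁻²·a⁻¹: zinc (29) > copper (11.4)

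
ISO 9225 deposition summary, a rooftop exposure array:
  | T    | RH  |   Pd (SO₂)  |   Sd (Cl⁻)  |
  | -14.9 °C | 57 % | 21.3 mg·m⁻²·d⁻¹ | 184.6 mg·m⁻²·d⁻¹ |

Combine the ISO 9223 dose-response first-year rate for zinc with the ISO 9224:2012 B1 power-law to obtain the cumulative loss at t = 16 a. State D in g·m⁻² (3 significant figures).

D(16) = 28.4 g·m⁻²

zinc: f(T) = +0.038·(T−10) [T≤10 °C] = -0.9462
  Pd branch = 0.0129·Pd^0.44·e^(0.046·RH+f) = 0.2648 μm/a
  Cl⁻ term: 0.0175·184.6^0.57·exp(0.008·57+0.085·-14.9) = 0.1523
  r_corr = 0.2648 + 0.1523 = 0.4171 μm/a
Power-law: D(16) = r_corr · 16^0.813
  D(16) = 0.4171 × 16^0.813 = 0.4171 × 9.527 = 3.974 μm
  Mass loss = 3.974 μm × 7.14 g/cm³ = 28.37 g·m⁻²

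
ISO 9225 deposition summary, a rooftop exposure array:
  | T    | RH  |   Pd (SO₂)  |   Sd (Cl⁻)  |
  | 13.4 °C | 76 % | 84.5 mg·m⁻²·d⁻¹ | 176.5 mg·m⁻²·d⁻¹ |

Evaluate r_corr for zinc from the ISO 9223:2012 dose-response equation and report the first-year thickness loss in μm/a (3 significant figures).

r_corr = 4.27 μm/a

zinc: temperature factor f = -0.071·(3.4) = -0.2414
  SO₂ term: 0.0129·84.5^0.44·exp(0.046·76-0.2414) = 2.354
  Sd branch = 0.0175·Sd^0.57·e^(0.008·RH+0.085·T) = 1.916 μm/a
  sum: 2.354 + 1.916 → r_corr = 4.27 μm/a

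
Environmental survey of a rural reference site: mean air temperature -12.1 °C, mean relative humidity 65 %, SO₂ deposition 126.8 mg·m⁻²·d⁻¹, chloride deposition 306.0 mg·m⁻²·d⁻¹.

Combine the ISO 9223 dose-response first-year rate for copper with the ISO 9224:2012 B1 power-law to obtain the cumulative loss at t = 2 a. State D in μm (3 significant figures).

D(2) = 0.523 μm

copper: f(T) = +0.126·(T−10) [T≤10 °C] = -2.7846
  sulphur-dioxide contribution → 0.05337 μm/a
  chloride contribution → 0.2758 μm/a
  ⇒ r_corr(copper) = 0.3292 μm/a
ISO 9224: D(t) = r_corr · t^b with b = 0.667 (copper, B1)
  D(2) = 0.3292 × 2^0.667 = 0.3292 × 1.588 = 0.5227 μm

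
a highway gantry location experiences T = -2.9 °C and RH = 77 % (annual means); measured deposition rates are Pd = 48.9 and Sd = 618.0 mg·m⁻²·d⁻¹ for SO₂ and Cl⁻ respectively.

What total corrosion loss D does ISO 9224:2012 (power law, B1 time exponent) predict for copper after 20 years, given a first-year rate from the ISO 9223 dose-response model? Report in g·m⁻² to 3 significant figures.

copper: T≤10 °C ⇒ hinge +0.126·(-2.9−10) = -1.6254
  Pd branch = 0.0053·Pd^0.26·e^(0.059·RH+f) = 0.2695 μm/a
  Cl⁻ term: 0.01025·618.0^0.27·exp(0.036·77+0.049·-2.9) = 0.8062
  r_corr = 0.2695 + 0.8062 = 1.076 μm/a
Long-term exponent b (ISO 9224 Table 2, B1) = 0.667
  D(20) = 1.076 × 20^0.667 = 1.076 × 7.375 = 7.934 μm
  Mass loss = 7.934 μm × 8.96 g/cm³ = 71.09 g·m⁻²

D(20) = 71.1 g·m⁻²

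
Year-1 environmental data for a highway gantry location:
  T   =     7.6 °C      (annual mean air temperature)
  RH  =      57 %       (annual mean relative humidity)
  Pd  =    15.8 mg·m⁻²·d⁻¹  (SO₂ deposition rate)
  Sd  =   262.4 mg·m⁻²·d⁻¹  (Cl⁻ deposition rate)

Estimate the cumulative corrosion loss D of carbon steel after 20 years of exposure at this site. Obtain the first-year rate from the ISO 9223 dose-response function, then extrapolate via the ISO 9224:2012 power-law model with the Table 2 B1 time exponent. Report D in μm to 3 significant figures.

carbon steel: temperature factor f = +0.150·(-2.4) = -0.3600
  sulphur-dioxide contribution → 16.22 μm/a
  chloride contribution → 28.66 μm/a
  ⇒ r_corr(carbon steel) = 44.88 μm/a
Power-law: D(20) = r_corr · 20^0.523
  D(20) = 44.88 × 20^0.523 = 44.88 × 4.791 = 215 μm

D(20) = 215 μm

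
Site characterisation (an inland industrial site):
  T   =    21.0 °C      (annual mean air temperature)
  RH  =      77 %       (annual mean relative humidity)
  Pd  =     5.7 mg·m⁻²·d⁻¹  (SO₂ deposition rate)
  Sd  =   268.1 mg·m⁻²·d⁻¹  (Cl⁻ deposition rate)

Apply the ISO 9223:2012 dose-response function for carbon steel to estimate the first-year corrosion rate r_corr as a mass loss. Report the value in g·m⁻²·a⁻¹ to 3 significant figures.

carbon steel: f(T) = -0.054·(T−10) [T>10 °C] = -0.5940
  SO₂ term: 1.77·5.7^0.52·exp(0.02·77-0.5940) = 11.27
  Cl⁻ term: 0.102·268.1^0.62·exp(0.033·77+0.04·21.0) = 96.05
  r_corr = 11.27 + 96.05 = 107.3 μm/a
Convert to mass loss: 107.3 μm/a × 7.85 g/cm³ = 842.4 g·m⁻²·a⁻¹

r_corr = 842 g·m⁻²·a⁻¹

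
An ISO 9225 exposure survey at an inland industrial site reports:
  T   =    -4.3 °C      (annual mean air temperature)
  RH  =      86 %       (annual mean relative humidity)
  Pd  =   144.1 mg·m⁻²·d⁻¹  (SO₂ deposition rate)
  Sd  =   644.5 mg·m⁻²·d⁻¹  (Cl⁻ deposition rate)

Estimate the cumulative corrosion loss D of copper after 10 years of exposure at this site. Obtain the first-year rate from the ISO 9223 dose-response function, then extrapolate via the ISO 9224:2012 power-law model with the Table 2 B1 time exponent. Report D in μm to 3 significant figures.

copper: temperature factor f = +0.126·(-14.3) = -1.8018
  SO₂ term: 0.0053·144.1^0.26·exp(0.059·86-1.8018) = 0.5089
  Sd branch = 0.01025·Sd^0.27·e^(0.036·RH+0.049·T) = 1.053 μm/a
  sum: 0.5089 + 1.053 → r_corr = 1.562 μm/a
ISO 9224: D(t) = r_corr · t^b with b = 0.667 (copper, B1)
  D(10) = 1.562 × 10^0.667 = 1.562 × 4.645 = 7.254 μm

D(10) = 7.25 μm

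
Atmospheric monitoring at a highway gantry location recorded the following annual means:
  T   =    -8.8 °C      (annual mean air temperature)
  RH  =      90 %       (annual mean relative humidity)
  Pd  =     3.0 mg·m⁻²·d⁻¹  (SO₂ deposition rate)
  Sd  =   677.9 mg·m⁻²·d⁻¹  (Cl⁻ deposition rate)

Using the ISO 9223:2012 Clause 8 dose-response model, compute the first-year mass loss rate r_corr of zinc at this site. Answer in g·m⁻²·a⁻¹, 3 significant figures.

r_corr = 9.58 g·m⁻²·a⁻¹

zinc: f(T) = +0.038·(T−10) [T≤10 °C] = -0.7144
  Pd branch = 0.0129·Pd^0.44·e^(0.046·RH+f) = 0.643 μm/a
  Sd branch = 0.0175·Sd^0.57·e^(0.008·RH+0.085·T) = 0.6993 μm/a
  sum: 0.643 + 0.6993 → r_corr = 1.342 μm/a
Convert to mass loss: 1.342 μm/a × 7.14 g/cm³ = 9.584 g·m⁻²·a⁻¹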